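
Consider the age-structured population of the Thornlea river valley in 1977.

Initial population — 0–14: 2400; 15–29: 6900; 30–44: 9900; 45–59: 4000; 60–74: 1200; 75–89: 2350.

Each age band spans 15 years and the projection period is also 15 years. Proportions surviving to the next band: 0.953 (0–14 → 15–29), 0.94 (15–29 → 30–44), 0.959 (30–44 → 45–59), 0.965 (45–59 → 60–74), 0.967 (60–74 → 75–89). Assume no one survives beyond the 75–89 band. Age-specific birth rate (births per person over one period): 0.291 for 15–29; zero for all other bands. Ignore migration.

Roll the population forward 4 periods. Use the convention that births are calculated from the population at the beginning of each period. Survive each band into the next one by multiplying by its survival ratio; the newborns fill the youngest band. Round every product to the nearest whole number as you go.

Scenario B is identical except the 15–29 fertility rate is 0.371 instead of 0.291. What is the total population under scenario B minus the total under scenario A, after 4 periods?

1084

Let group 1 be 0–14 through group 6 = 75–89.
Period 1:
Births: 6900 × 0.291 = 2008
Group 2: 2400 × 0.953 = 2287
Group 3: 6900 × 0.94 = 6486
Group 4: 9900 × 0.959 = 9494
Group 5: 4000 × 0.965 = 3860
Group 6: 1200 × 0.967 = 1160
Giving 2008 / 2287 / 6486 / 9494 / 3860 / 1160.
Period 2:
Births: 2287 × 0.291 = 666
Group 2: 2008 × 0.953 = 1914
Group 3: 2287 × 0.94 = 2150
Group 4: 6486 × 0.959 = 6220
Group 5: 9494 × 0.965 = 9162
Group 6: 3860 × 0.967 = 3733
Giving 666 / 1914 / 2150 / 6220 / 9162 / 3733.
Period 3:
Births: 1914 × 0.291 = 557
Group 2: 666 × 0.953 = 635
Group 3: 1914 × 0.94 = 1799
Group 4: 2150 × 0.959 = 2062
Group 5: 6220 × 0.965 = 6002
Group 6: 9162 × 0.967 = 8860
Giving 557 / 635 / 1799 / 2062 / 6002 / 8860.
Period 4:
Births: 635 × 0.291 = 185
Group 2: 557 × 0.953 = 531
Group 3: 635 × 0.94 = 597
Group 4: 1799 × 0.959 = 1725
Group 5: 2062 × 0.965 = 1990
Group 6: 6002 × 0.967 = 5804
Giving 185 / 531 / 597 / 1725 / 1990 / 5804.
Scenario A total after 4 periods: 10832
Scenario B projection —
Period 1:
Births: 6900 × 0.371 = 2560
Group 2: 2400 × 0.953 = 2287
Group 3: 6900 × 0.94 = 6486
Group 4: 9900 × 0.959 = 9494
Group 5: 4000 × 0.965 = 3860
Group 6: 1200 × 0.967 = 1160
Giving 2560 / 2287 / 6486 / 9494 / 3860 / 1160.
Period 2:
Births: 2287 × 0.371 = 848
Group 2: 2560 × 0.953 = 2440
Group 3: 2287 × 0.94 = 2150
Group 4: 6486 × 0.959 = 6220
Group 5: 9494 × 0.965 = 9162
Group 6: 3860 × 0.967 = 3733
Giving 848 / 2440 / 2150 / 6220 / 9162 / 3733.
Period 3:
Births: 2440 × 0.371 = 905
Group 2: 848 × 0.953 = 808
Group 3: 2440 × 0.94 = 2294
Group 4: 2150 × 0.959 = 2062
Group 5: 6220 × 0.965 = 6002
Group 6: 9162 × 0.967 = 8860
Giving 905 / 808 / 2294 / 2062 / 6002 / 8860.
Period 4:
Births: 808 × 0.371 = 300
Group 2: 905 × 0.953 = 862
Group 3: 808 × 0.94 = 760
Group 4: 2294 × 0.959 = 2200
Group 5: 2062 × 0.965 = 1990
Group 6: 6002 × 0.967 = 5804
Giving 300 / 862 / 760 / 2200 / 1990 / 5804.
Scenario B total after 4 periods: 11916
Difference B − A = 11916 − 10832 = 1084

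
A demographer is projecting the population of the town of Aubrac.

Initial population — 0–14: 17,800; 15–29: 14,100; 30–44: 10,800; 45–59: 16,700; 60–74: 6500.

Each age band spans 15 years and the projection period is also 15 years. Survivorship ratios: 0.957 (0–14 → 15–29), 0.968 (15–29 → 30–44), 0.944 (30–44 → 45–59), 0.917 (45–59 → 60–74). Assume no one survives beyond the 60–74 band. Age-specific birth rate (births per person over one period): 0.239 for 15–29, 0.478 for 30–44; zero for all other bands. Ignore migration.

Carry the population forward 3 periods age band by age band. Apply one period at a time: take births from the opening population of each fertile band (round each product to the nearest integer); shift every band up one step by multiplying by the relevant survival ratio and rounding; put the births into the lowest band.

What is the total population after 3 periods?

55259

Period 1.
Births: 14100 × 0.239 = 3370 ; 10800 × 0.478 = 5162 — total 8532
15–29: 17800 × 0.957 = 17035
30–44: 14100 × 0.968 = 13649
45–59: 10800 × 0.944 = 10195
60–74: 16700 × 0.917 = 15314
Giving 8532 / 17035 / 13649 / 10195 / 15314.
Period 2.
Births: 17035 × 0.239 = 4071 ; 13649 × 0.478 = 6524 — total 10595
15–29: 8532 × 0.957 = 8165
30–44: 17035 × 0.968 = 16490
45–59: 13649 × 0.944 = 12885
60–74: 10195 × 0.917 = 9349
Giving 10595 / 8165 / 16490 / 12885 / 9349.
Period 3.
Births: 8165 × 0.239 = 1951 ; 16490 × 0.478 = 7882 — total 9833
15–29: 10595 × 0.957 = 10139
30–44: 8165 × 0.968 = 7904
45–59: 16490 × 0.944 = 15567
60–74: 12885 × 0.917 = 11816
Giving 9833 / 10139 / 7904 / 15567 / 11816.
Total after period 3: 9833 + 10139 + 7904 + 15567 + 11816 = 55259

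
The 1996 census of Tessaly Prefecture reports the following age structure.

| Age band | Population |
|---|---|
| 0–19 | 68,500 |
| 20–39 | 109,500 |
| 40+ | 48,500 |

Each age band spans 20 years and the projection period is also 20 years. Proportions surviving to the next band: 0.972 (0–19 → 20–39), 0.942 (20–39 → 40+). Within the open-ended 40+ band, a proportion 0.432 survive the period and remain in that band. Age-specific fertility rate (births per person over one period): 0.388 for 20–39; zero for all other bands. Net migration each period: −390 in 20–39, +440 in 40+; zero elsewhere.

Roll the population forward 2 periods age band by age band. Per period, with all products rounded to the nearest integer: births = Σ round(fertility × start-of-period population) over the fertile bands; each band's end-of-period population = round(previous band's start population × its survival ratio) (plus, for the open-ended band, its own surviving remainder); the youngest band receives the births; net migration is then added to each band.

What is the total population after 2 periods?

Numbering the bands 1..3 from youngest to oldest:
— Period 1 —
Births: 109500 * 0.388 = 42486
Band 2: 68500 * 0.972 = 66582
Band 3: 109500 * 0.942 + 48500 * 0.432 = 103149 + 20952 = 124101
Net migration: Band 2 − 390 → 66192; Band 3 + 440 → 124541
Population now: 0–19=42486, 20–39=66192, 40+=124541
— Period 2 —
Births: 66192 * 0.388 = 25682
Band 2: 42486 * 0.972 = 41296
Band 3: 66192 * 0.942 + 124541 * 0.432 = 62353 + 53802 = 116155
Net migration: Band 2 − 390 → 40906; Band 3 + 440 → 116595
Population now: 0–19=25682, 20–39=40906, 40+=116595
Total after period 2: 25682 + 40906 + 116595 = 183183

183183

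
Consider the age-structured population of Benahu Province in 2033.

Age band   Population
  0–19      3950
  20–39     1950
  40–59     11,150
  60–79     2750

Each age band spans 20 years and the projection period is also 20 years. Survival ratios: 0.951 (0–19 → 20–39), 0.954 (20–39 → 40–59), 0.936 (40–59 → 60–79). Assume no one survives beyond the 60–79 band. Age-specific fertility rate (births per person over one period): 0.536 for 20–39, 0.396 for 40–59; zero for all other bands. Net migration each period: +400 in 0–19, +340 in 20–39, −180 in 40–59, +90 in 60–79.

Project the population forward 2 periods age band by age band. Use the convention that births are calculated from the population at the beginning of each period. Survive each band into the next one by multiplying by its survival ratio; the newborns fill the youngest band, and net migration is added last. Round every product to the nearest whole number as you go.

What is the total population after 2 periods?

14563

Period 1.
Births: 1950 × 0.536 = 1045  |  11150 × 0.396 = 4415 ⇒ total 5460
20–39: 3950 × 0.951 = 3756
40–59: 1950 × 0.954 = 1860
60–79: 11150 × 0.936 = 10436
Net migration: 0–19 + 400 → 5860; 20–39 + 340 → 4096; 40–59 − 180 → 1680; 60–79 + 90 → 10526
Giving 5860 / 4096 / 1680 / 10526.
Period 2.
Births: 4096 × 0.536 = 2195  |  1680 × 0.396 = 665 ⇒ total 2860
20–39: 5860 × 0.951 = 5573
40–59: 4096 × 0.954 = 3908
60–79: 1680 × 0.936 = 1572
Net migration: 0–19 + 400 → 3260; 20–39 + 340 → 5913; 40–59 − 180 → 3728; 60–79 + 90 → 1662
Giving 3260 / 5913 / 3728 / 1662.
Total after period 2: 3260 + 5913 + 3728 + 1662 = 14563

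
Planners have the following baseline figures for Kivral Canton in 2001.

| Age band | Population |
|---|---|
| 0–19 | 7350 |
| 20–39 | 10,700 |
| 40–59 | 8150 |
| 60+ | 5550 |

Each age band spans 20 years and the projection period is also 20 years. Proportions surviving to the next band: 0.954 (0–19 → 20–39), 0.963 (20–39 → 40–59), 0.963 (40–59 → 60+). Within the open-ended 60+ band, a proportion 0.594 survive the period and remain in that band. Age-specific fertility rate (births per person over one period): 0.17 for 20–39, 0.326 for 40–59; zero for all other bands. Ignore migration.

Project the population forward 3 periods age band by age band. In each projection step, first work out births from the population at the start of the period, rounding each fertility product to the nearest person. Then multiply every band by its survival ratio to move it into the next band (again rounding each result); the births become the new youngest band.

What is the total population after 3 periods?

27711

[period 1]
Births: 10700 × 0.17 = 1819  |  8150 × 0.326 = 2657 → total 4476
20–39: 7350 × 0.954 = 7012
40–59: 10700 × 0.963 = 10304
60+: 8150 × 0.963 + 5550 × 0.594 = 7848 + 3297 = 11145
Population now: 0–19=4476, 20–39=7012, 40–59=10304, 60+=11145
[period 2]
Births: 7012 × 0.17 = 1192  |  10304 × 0.326 = 3359 → total 4551
20–39: 4476 × 0.954 = 4270
40–59: 7012 × 0.963 = 6753
60+: 10304 × 0.963 + 11145 × 0.594 = 9923 + 6620 = 16543
Population now: 0–19=4551, 20–39=4270, 40–59=6753, 60+=16543
[period 3]
Births: 4270 × 0.17 = 726  |  6753 × 0.326 = 2201 → total 2927
20–39: 4551 × 0.954 = 4342
40–59: 4270 × 0.963 = 4112
60+: 6753 × 0.963 + 16543 × 0.594 = 6503 + 9827 = 16330
Population now: 0–19=2927, 20–39=4342, 40–59=4112, 60+=16330
Total after period 3: 2927 + 4342 + 4112 + 16330 = 27711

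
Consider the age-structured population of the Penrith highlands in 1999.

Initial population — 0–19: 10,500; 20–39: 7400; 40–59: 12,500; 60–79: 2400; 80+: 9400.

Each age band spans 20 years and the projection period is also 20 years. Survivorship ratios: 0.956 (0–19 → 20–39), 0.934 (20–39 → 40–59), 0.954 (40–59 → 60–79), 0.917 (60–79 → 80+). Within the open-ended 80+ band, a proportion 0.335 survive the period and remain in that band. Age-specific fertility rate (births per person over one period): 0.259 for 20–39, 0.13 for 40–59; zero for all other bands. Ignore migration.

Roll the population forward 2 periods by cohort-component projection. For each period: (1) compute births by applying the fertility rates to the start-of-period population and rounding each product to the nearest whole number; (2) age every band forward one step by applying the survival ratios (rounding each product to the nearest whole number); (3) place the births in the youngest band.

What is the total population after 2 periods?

After projecting period 1:
Births: 7400 × 0.259 = 1917, 12500 × 0.13 = 1625 → 3542
20–39: 10500 × 0.956 = 10038
40–59: 7400 × 0.934 = 6912
60–79: 12500 × 0.954 = 11925
80+: 2400 × 0.917 + 9400 × 0.335 = 2201 + 3149 = 5350
→ [3542, 10038, 6912, 11925, 5350]
After projecting period 2:
Births: 10038 × 0.259 = 2600, 6912 × 0.13 = 899 → 3499
20–39: 3542 × 0.956 = 3386
40–59: 10038 × 0.934 = 9375
60–79: 6912 × 0.954 = 6594
80+: 11925 × 0.917 + 5350 × 0.335 = 10935 + 1792 = 12727
→ [3499, 3386, 9375, 6594, 12727]
Total after period 2: 3499 + 3386 + 9375 + 6594 + 12727 = 35581

35581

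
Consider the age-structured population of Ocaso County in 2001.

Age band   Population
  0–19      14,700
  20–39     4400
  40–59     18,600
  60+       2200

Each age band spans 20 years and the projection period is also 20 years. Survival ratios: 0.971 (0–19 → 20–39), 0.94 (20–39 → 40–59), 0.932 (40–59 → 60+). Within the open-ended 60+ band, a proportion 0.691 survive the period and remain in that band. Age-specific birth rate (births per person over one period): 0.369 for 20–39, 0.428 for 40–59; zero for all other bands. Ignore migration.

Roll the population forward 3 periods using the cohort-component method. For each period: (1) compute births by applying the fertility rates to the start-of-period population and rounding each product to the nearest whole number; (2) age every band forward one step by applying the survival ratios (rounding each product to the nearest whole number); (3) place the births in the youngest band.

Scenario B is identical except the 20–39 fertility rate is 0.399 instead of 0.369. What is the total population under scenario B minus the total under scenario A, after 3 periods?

— Period 1 —
Births: 4400 × 0.369 = 1624 ; 18600 × 0.428 = 7961 → 9585
20–39: 14700 × 0.971 = 14274
40–59: 4400 × 0.94 = 4136
60+: 18600 × 0.932 + 2200 × 0.691 = 17335 + 1520 = 18855
Population now: 0–19=9585, 20–39=14274, 40–59=4136, 60+=18855
— Period 2 —
Births: 14274 × 0.369 = 5267 ; 4136 × 0.428 = 1770 → 7037
20–39: 9585 × 0.971 = 9307
40–59: 14274 × 0.94 = 13418
60+: 4136 × 0.932 + 18855 × 0.691 = 3855 + 13029 = 16884
Population now: 0–19=7037, 20–39=9307, 40–59=13418, 60+=16884
— Period 3 —
Births: 9307 × 0.369 = 3434 ; 13418 × 0.428 = 5743 → 9177
20–39: 7037 × 0.971 = 6833
40–59: 9307 × 0.94 = 8749
60+: 13418 × 0.932 + 16884 × 0.691 = 12506 + 11667 = 24173
Population now: 0–19=9177, 20–39=6833, 40–59=8749, 60+=24173
Scenario A total after 3 periods: 48932
Scenario B projection —
— Period 1 —
Births: 4400 × 0.399 = 1756 ; 18600 × 0.428 = 7961 → 9717
20–39: 14700 × 0.971 = 14274
40–59: 4400 × 0.94 = 4136
60+: 18600 × 0.932 + 2200 × 0.691 = 17335 + 1520 = 18855
Population now: 0–19=9717, 20–39=14274, 40–59=4136, 60+=18855
— Period 2 —
Births: 14274 × 0.399 = 5695 ; 4136 × 0.428 = 1770 → 7465
20–39: 9717 × 0.971 = 9435
40–59: 14274 × 0.94 = 13418
60+: 4136 × 0.932 + 18855 × 0.691 = 3855 + 13029 = 16884
Population now: 0–19=7465, 20–39=9435, 40–59=13418, 60+=16884
— Period 3 —
Births: 9435 × 0.399 = 3765 ; 13418 × 0.428 = 5743 → 9508
20–39: 7465 × 0.971 = 7249
40–59: 9435 × 0.94 = 8869
60+: 13418 × 0.932 + 16884 × 0.691 = 12506 + 11667 = 24173
Population now: 0–19=9508, 20–39=7249, 40–59=8869, 60+=24173
Scenario B total after 3 periods: 49799
Difference B − A = 49799 − 48932 = 867

867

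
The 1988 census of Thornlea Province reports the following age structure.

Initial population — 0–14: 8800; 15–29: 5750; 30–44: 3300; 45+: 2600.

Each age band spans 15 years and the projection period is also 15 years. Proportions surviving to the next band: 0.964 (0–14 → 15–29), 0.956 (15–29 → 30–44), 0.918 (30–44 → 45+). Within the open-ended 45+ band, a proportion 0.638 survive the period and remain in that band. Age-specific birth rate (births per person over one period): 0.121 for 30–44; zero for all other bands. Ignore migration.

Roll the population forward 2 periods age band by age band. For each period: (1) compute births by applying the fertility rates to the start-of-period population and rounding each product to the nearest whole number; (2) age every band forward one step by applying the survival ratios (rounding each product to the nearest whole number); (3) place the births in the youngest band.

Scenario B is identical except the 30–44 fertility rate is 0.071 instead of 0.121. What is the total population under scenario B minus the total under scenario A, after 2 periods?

-434

Call the bands 1 to 4, youngest first.
After projecting period 1:
Births: 3300 × 0.121 = 399
Band 2: 8800 × 0.964 = 8483
Band 3: 5750 × 0.956 = 5497
Band 4: 3300 × 0.918 + 2600 × 0.638 = 3029 + 1659 = 4688
Giving 399 / 8483 / 5497 / 4688.
After projecting period 2:
Births: 5497 × 0.121 = 665
Band 2: 399 × 0.964 = 385
Band 3: 8483 × 0.956 = 8110
Band 4: 5497 × 0.918 + 4688 × 0.638 = 5046 + 2991 = 8037
Giving 665 / 385 / 8110 / 8037.
Scenario A total after 2 periods: 17197
Scenario B projection —
After projecting period 1:
Births: 3300 × 0.071 = 234
Band 2: 8800 × 0.964 = 8483
Band 3: 5750 × 0.956 = 5497
Band 4: 3300 × 0.918 + 2600 × 0.638 = 3029 + 1659 = 4688
Giving 234 / 8483 / 5497 / 4688.
After projecting period 2:
Births: 5497 × 0.071 = 390
Band 2: 234 × 0.964 = 226
Band 3: 8483 × 0.956 = 8110
Band 4: 5497 × 0.918 + 4688 × 0.638 = 5046 + 2991 = 8037
Giving 390 / 226 / 8110 / 8037.
Scenario B total after 2 periods: 16763
Difference B − A = 16763 − 17197 = -434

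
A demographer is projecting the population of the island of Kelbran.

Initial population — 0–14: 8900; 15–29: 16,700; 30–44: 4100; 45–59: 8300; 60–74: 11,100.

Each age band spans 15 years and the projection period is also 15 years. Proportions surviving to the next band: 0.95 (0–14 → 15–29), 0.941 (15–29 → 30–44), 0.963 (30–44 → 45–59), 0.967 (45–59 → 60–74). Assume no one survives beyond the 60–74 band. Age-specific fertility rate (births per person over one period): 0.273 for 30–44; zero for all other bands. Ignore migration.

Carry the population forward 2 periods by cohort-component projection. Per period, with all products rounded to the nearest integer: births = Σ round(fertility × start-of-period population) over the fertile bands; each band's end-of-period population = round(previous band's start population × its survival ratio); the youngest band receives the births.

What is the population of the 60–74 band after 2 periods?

3818

Call the groups 1 to 5, youngest first.
Period 1:
Births: 4100 × 0.273 = 1119
Group 2: 8900 × 0.95 = 8455
Group 3: 16700 × 0.941 = 15715
Group 4: 4100 × 0.963 = 3948
Group 5: 8300 × 0.967 = 8026
Population now: 0–14=1119, 15–29=8455, 30–44=15715, 45–59=3948, 60–74=8026
Period 2:
Births: 15715 × 0.273 = 4290
Group 2: 1119 × 0.95 = 1063
Group 3: 8455 × 0.941 = 7956
Group 4: 15715 × 0.963 = 15134
Group 5: 3948 × 0.967 = 3818
Population now: 0–14=4290, 15–29=1063, 30–44=7956, 45–59=15134, 60–74=3818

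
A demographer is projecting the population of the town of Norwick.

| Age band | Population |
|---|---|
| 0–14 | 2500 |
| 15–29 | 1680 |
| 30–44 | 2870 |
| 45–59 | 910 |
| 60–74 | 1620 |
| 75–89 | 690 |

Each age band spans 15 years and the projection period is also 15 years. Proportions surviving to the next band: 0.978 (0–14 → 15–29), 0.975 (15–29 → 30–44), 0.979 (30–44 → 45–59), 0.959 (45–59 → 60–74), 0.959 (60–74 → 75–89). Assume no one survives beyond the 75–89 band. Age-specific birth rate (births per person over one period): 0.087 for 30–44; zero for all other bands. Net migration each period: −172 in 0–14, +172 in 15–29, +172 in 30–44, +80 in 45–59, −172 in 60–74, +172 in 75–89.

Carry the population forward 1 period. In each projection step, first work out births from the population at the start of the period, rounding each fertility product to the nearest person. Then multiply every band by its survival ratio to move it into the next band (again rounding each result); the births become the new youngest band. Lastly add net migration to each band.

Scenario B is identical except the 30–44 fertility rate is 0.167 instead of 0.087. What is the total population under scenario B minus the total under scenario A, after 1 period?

229

[period 1]
Births: 2870 × 0.087 = 250
15–29: 2500 × 0.978 = 2445
30–44: 1680 × 0.975 = 1638
45–59: 2870 × 0.979 = 2810
60–74: 910 × 0.959 = 873
75–89: 1620 × 0.959 = 1554
Net migration: 0–14 − 172 → 78; 15–29 + 172 → 2617; 30–44 + 172 → 1810; 45–59 + 80 → 2890; 60–74 − 172 → 701; 75–89 + 172 → 1726
End of period: [78, 2617, 1810, 2890, 701, 1726]
Scenario A total after 1 period: 9822
Scenario B projection —
[period 1]
Births: 2870 × 0.167 = 479
15–29: 2500 × 0.978 = 2445
30–44: 1680 × 0.975 = 1638
45–59: 2870 × 0.979 = 2810
60–74: 910 × 0.959 = 873
75–89: 1620 × 0.959 = 1554
Net migration: 0–14 − 172 → 307; 15–29 + 172 → 2617; 30–44 + 172 → 1810; 45–59 + 80 → 2890; 60–74 − 172 → 701; 75–89 + 172 → 1726
End of period: [307, 2617, 1810, 2890, 701, 1726]
Scenario B total after 1 period: 10051
Difference B − A = 10051 − 9822 = 229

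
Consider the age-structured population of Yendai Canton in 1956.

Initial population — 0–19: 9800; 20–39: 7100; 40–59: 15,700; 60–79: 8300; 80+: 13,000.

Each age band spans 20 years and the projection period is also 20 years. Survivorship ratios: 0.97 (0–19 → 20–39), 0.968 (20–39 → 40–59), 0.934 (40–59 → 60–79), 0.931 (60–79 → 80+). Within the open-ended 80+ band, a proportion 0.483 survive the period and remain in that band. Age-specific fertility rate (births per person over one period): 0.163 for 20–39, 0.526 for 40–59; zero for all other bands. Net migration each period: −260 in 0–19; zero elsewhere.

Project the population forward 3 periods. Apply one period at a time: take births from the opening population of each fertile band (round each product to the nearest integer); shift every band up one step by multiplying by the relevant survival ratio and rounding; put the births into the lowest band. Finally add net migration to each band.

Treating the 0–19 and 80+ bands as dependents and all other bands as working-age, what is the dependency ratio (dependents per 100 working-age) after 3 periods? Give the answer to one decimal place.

Numbering the bands 1..5 from youngest to oldest:
— Period 1 —
Births: 7100 × 0.163 = 1157 ; 15700 × 0.526 = 8258 — total 9415
Band 2: 9800 × 0.97 = 9506
Band 3: 7100 × 0.968 = 6873
Band 4: 15700 × 0.934 = 14664
Band 5: 8300 × 0.931 + 13000 × 0.483 = 7727 + 6279 = 14006
Net migration: Band 1 − 260 → 9155
Giving 9155 / 9506 / 6873 / 14664 / 14006.
— Period 2 —
Births: 9506 × 0.163 = 1549 ; 6873 × 0.526 = 3615 — total 5164
Band 2: 9155 × 0.97 = 8880
Band 3: 9506 × 0.968 = 9202
Band 4: 6873 × 0.934 = 6419
Band 5: 14664 × 0.931 + 14006 × 0.483 = 13652 + 6765 = 20417
Net migration: Band 1 − 260 → 4904
Giving 4904 / 8880 / 9202 / 6419 / 20417.
— Period 3 —
Births: 8880 × 0.163 = 1447 ; 9202 × 0.526 = 4840 — total 6287
Band 2: 4904 × 0.97 = 4757
Band 3: 8880 × 0.968 = 8596
Band 4: 9202 × 0.934 = 8595
Band 5: 6419 × 0.931 + 20417 × 0.483 = 5976 + 9861 = 15837
Net migration: Band 1 − 260 → 6027
Giving 6027 / 4757 / 8596 / 8595 / 15837.
Dependents (band 0–19 + band 80+) = 6027 + 15837 = 21864; working-age = 21948; ratio = 21864/21948 × 100 = 99.6

99.6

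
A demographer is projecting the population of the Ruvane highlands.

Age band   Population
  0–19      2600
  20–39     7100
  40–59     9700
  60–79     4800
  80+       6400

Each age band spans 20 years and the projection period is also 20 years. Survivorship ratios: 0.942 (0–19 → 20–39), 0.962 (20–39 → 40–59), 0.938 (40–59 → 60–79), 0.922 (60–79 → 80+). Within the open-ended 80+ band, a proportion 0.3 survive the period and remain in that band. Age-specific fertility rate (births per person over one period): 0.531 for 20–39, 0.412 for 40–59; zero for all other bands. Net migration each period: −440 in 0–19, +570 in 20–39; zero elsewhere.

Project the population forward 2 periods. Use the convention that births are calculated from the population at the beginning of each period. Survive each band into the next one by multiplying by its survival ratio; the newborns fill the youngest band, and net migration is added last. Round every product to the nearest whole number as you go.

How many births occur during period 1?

7766

(Groups numbered youngest = 1 to oldest = 5.)
[period 1]
Births: 7100 × 0.531 = 3770, 9700 × 0.412 = 3996 → total 7766
Group 2: 2600 × 0.942 = 2449
Group 3: 7100 × 0.962 = 6830
Group 4: 9700 × 0.938 = 9099
Group 5: 4800 × 0.922 + 6400 × 0.3 = 4426 + 1920 = 6346
Net migration: Group 1 − 440 → 7326; Group 2 + 570 → 3019
→ [7326, 3019, 6830, 9099, 6346]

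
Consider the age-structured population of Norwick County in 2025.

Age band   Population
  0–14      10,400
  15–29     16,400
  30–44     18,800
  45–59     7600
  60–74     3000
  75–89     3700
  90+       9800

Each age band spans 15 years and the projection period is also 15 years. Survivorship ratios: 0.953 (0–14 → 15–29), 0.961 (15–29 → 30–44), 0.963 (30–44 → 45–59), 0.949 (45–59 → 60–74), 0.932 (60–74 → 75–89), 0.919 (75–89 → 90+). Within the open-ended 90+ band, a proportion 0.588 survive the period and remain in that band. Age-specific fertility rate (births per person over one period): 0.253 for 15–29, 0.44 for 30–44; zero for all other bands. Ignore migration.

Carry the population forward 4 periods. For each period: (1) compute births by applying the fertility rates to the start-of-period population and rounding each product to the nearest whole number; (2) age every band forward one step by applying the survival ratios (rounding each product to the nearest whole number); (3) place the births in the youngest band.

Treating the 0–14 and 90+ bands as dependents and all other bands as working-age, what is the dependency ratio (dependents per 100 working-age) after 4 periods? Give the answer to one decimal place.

— Period 1 —
Births: 16400 × 0.253 = 4149, 18800 × 0.44 = 8272 — total 12421
15–29: 10400 × 0.953 = 9911
30–44: 16400 × 0.961 = 15760
45–59: 18800 × 0.963 = 18104
60–74: 7600 × 0.949 = 7212
75–89: 3000 × 0.932 = 2796
90+: 3700 × 0.919 + 9800 × 0.588 = 3400 + 5762 = 9162
End of period: [12421, 9911, 15760, 18104, 7212, 2796, 9162]
— Period 2 —
Births: 9911 × 0.253 = 2507, 15760 × 0.44 = 6934 — total 9441
15–29: 12421 × 0.953 = 11837
30–44: 9911 × 0.961 = 9524
45–59: 15760 × 0.963 = 15177
60–74: 18104 × 0.949 = 17181
75–89: 7212 × 0.932 = 6722
90+: 2796 × 0.919 + 9162 × 0.588 = 2570 + 5387 = 7957
End of period: [9441, 11837, 9524, 15177, 17181, 6722, 7957]
— Period 3 —
Births: 11837 × 0.253 = 2995, 9524 × 0.44 = 4191 — total 7186
15–29: 9441 × 0.953 = 8997
30–44: 11837 × 0.961 = 11375
45–59: 9524 × 0.963 = 9172
60–74: 15177 × 0.949 = 14403
75–89: 17181 × 0.932 = 16013
90+: 6722 × 0.919 + 7957 × 0.588 = 6178 + 4679 = 10857
End of period: [7186, 8997, 11375, 9172, 14403, 16013, 10857]
— Period 4 —
Births: 8997 × 0.253 = 2276, 11375 × 0.44 = 5005 — total 7281
15–29: 7186 × 0.953 = 6848
30–44: 8997 × 0.961 = 8646
45–59: 11375 × 0.963 = 10954
60–74: 9172 × 0.949 = 8704
75–89: 14403 × 0.932 = 13424
90+: 16013 × 0.919 + 10857 × 0.588 = 14716 + 6384 = 21100
End of period: [7281, 6848, 8646, 10954, 8704, 13424, 21100]
Dependents (band 0–14 + band 90+) = 7281 + 21100 = 28381; working-age = 48576; ratio = 28381/48576 × 100 = 58.4

58.4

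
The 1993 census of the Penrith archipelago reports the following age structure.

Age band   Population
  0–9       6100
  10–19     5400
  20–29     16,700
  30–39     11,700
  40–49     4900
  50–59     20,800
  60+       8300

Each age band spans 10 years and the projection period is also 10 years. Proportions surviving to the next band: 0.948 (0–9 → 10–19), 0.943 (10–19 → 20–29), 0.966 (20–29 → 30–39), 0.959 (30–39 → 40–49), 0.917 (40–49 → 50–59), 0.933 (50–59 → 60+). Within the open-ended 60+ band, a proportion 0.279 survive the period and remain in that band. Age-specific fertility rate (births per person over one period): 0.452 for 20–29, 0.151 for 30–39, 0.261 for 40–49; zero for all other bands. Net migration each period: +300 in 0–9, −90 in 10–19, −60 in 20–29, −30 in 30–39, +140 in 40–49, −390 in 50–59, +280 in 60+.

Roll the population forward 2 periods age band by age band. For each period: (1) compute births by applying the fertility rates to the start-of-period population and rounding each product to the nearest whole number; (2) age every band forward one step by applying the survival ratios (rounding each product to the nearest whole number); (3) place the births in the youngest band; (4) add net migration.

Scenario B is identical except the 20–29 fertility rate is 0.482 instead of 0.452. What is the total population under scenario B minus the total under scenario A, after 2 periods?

After projecting period 1:
Births: 16700 * 0.452 = 7548  |  11700 * 0.151 = 1767  |  4900 * 0.261 = 1279 ⇒ total 10594
10–19: 6100 * 0.948 = 5783
20–29: 5400 * 0.943 = 5092
30–39: 16700 * 0.966 = 16132
40–49: 11700 * 0.959 = 11220
50–59: 4900 * 0.917 = 4493
60+: 20800 * 0.933 + 8300 * 0.279 = 19406 + 2316 = 21722
Net migration: 0–9 + 300 → 10894; 10–19 − 90 → 5693; 20–29 − 60 → 5032; 30–39 − 30 → 16102; 40–49 + 140 → 11360; 50–59 − 390 → 4103; 60+ + 280 → 22002
Population now: 0–9=10894, 10–19=5693, 20–29=5032, 30–39=16102, 40–49=11360, 50–59=4103, 60+=22002
After projecting period 2:
Births: 5032 * 0.452 = 2274  |  16102 * 0.151 = 2431  |  11360 * 0.261 = 2965 ⇒ total 7670
10–19: 10894 * 0.948 = 10328
20–29: 5693 * 0.943 = 5368
30–39: 5032 * 0.966 = 4861
40–49: 16102 * 0.959 = 15442
50–59: 11360 * 0.917 = 10417
60+: 4103 * 0.933 + 22002 * 0.279 = 3828 + 6139 = 9967
Net migration: 0–9 + 300 → 7970; 10–19 − 90 → 10238; 20–29 − 60 → 5308; 30–39 − 30 → 4831; 40–49 + 140 → 15582; 50–59 − 390 → 10027; 60+ + 280 → 10247
Population now: 0–9=7970, 10–19=10238, 20–29=5308, 30–39=4831, 40–49=15582, 50–59=10027, 60+=10247
Scenario A total after 2 periods: 64203
Scenario B projection —
After projecting period 1:
Births: 16700 * 0.482 = 8049  |  11700 * 0.151 = 1767  |  4900 * 0.261 = 1279 ⇒ total 11095
10–19: 6100 * 0.948 = 5783
20–29: 5400 * 0.943 = 5092
30–39: 16700 * 0.966 = 16132
40–49: 11700 * 0.959 = 11220
50–59: 4900 * 0.917 = 4493
60+: 20800 * 0.933 + 8300 * 0.279 = 19406 + 2316 = 21722
Net migration: 0–9 + 300 → 11395; 10–19 − 90 → 5693; 20–29 − 60 → 5032; 30–39 − 30 → 16102; 40–49 + 140 → 11360; 50–59 − 390 → 4103; 60+ + 280 → 22002
Population now: 0–9=11395, 10–19=5693, 20–29=5032, 30–39=16102, 40–49=11360, 50–59=4103, 60+=22002
After projecting period 2:
Births: 5032 * 0.482 = 2425  |  16102 * 0.151 = 2431  |  11360 * 0.261 = 2965 ⇒ total 7821
10–19: 11395 * 0.948 = 10802
20–29: 5693 * 0.943 = 5368
30–39: 5032 * 0.966 = 4861
40–49: 16102 * 0.959 = 15442
50–59: 11360 * 0.917 = 10417
60+: 4103 * 0.933 + 22002 * 0.279 = 3828 + 6139 = 9967
Net migration: 0–9 + 300 → 8121; 10–19 − 90 → 10712; 20–29 − 60 → 5308; 30–39 − 30 → 4831; 40–49 + 140 → 15582; 50–59 − 390 → 10027; 60+ + 280 → 10247
Population now: 0–9=8121, 10–19=10712, 20–29=5308, 30–39=4831, 40–49=15582, 50–59=10027, 60+=10247
Scenario B total after 2 periods: 64828
Difference B − A = 64828 − 64203 = 625

625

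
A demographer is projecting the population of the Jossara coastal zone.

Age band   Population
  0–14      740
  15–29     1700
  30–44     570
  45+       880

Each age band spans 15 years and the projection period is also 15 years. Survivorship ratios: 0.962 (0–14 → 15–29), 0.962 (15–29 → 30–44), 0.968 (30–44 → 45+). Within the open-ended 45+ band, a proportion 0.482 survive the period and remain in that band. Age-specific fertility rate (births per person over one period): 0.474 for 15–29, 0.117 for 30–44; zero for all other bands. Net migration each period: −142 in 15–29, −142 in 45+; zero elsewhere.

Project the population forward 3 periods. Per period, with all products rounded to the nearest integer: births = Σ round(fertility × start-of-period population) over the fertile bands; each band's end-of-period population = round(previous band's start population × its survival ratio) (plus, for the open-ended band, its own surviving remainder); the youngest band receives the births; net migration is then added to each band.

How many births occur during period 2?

After projecting period 1:
Births: 1700 * 0.474 = 806, 570 * 0.117 = 67 ⇒ total 873
15–29: 740 * 0.962 = 712
30–44: 1700 * 0.962 = 1635
45+: 570 * 0.968 + 880 * 0.482 = 552 + 424 = 976
Net migration: 15–29 − 142 → 570; 45+ − 142 → 834
End of period: [873, 570, 1635, 834]
After projecting period 2:
Births: 570 * 0.474 = 270, 1635 * 0.117 = 191 ⇒ total 461
15–29: 873 * 0.962 = 840
30–44: 570 * 0.962 = 548
45+: 1635 * 0.968 + 834 * 0.482 = 1583 + 402 = 1985
Net migration: 15–29 − 142 → 698; 45+ − 142 → 1843
End of period: [461, 698, 548, 1843]

461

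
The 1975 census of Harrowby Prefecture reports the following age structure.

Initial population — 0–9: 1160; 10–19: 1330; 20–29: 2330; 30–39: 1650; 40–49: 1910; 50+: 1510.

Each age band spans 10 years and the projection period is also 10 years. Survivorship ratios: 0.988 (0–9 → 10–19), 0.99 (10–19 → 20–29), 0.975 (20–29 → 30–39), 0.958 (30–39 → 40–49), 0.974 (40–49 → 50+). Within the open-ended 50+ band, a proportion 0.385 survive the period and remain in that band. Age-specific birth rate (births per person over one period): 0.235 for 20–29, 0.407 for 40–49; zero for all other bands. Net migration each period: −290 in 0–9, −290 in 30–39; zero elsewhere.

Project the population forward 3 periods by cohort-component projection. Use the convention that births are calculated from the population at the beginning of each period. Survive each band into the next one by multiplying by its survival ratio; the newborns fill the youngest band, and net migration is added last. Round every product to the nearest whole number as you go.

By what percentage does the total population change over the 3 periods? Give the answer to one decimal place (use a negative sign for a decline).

— Period 1 —
Births: 2330 × 0.235 = 548  |  1910 × 0.407 = 777 → total 1325
10–19: 1160 × 0.988 = 1146
20–29: 1330 × 0.99 = 1317
30–39: 2330 × 0.975 = 2272
40–49: 1650 × 0.958 = 1581
50+: 1910 × 0.974 + 1510 × 0.385 = 1860 + 581 = 2441
Net migration: 0–9 − 290 → 1035; 30–39 − 290 → 1982
→ [1035, 1146, 1317, 1982, 1581, 2441]
— Period 2 —
Births: 1317 × 0.235 = 309  |  1581 × 0.407 = 643 → total 952
10–19: 1035 × 0.988 = 1023
20–29: 1146 × 0.99 = 1135
30–39: 1317 × 0.975 = 1284
40–49: 1982 × 0.958 = 1899
50+: 1581 × 0.974 + 2441 × 0.385 = 1540 + 940 = 2480
Net migration: 0–9 − 290 → 662; 30–39 − 290 → 994
→ [662, 1023, 1135, 994, 1899, 2480]
— Period 3 —
Births: 1135 × 0.235 = 267  |  1899 × 0.407 = 773 → total 1040
10–19: 662 × 0.988 = 654
20–29: 1023 × 0.99 = 1013
30–39: 1135 × 0.975 = 1107
40–49: 994 × 0.958 = 952
50+: 1899 × 0.974 + 2480 × 0.385 = 1850 + 955 = 2805
Net migration: 0–9 − 290 → 750; 30–39 − 290 → 817
→ [750, 654, 1013, 817, 952, 2805]
Total: 9890 → 6991; change = -2899; percentage change = -29.3%

-29.3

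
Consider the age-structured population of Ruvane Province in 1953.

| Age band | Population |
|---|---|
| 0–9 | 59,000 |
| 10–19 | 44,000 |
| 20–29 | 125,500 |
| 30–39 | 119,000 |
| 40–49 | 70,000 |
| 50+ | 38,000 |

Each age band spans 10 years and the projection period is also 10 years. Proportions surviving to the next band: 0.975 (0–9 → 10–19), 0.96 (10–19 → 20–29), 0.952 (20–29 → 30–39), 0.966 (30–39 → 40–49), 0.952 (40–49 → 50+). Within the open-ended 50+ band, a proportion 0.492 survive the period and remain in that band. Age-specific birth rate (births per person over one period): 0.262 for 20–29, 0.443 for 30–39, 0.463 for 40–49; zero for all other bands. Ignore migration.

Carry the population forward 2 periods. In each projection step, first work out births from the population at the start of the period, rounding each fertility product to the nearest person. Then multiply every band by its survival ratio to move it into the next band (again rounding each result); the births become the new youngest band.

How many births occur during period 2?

117219

Period 1:
Births: 125500 * 0.262 = 32881  |  119000 * 0.443 = 52717  |  70000 * 0.463 = 32410 → 118008
10–19: 59000 * 0.975 = 57525
20–29: 44000 * 0.96 = 42240
30–39: 125500 * 0.952 = 119476
40–49: 119000 * 0.966 = 114954
50+: 70000 * 0.952 + 38000 * 0.492 = 66640 + 18696 = 85336
End of period: [118008, 57525, 42240, 119476, 114954, 85336]
Period 2:
Births: 42240 * 0.262 = 11067  |  119476 * 0.443 = 52928  |  114954 * 0.463 = 53224 → 117219
10–19: 118008 * 0.975 = 115058
20–29: 57525 * 0.96 = 55224
30–39: 42240 * 0.952 = 40212
40–49: 119476 * 0.966 = 115414
50+: 114954 * 0.952 + 85336 * 0.492 = 109436 + 41985 = 151421
End of period: [117219, 115058, 55224, 40212, 115414, 151421]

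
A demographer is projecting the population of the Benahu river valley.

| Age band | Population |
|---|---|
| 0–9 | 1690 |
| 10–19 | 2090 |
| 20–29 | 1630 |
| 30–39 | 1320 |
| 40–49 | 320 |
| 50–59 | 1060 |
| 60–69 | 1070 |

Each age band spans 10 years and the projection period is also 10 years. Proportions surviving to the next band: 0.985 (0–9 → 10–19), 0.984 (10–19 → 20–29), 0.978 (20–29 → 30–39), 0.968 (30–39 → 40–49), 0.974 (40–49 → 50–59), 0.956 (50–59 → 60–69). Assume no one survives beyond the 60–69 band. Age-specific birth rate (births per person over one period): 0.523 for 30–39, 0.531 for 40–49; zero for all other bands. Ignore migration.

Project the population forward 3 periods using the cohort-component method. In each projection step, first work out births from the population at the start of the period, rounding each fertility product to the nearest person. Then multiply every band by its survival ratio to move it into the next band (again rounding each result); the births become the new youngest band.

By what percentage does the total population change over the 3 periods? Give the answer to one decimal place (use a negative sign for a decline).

13.7

[period 1]
Births: 1320 × 0.523 = 690  |  320 × 0.531 = 170 → total 860
10–19: 1690 × 0.985 = 1665
20–29: 2090 × 0.984 = 2057
30–39: 1630 × 0.978 = 1594
40–49: 1320 × 0.968 = 1278
50–59: 320 × 0.974 = 312
60–69: 1060 × 0.956 = 1013
End of period: [860, 1665, 2057, 1594, 1278, 312, 1013]
[period 2]
Births: 1594 × 0.523 = 834  |  1278 × 0.531 = 679 → total 1513
10–19: 860 × 0.985 = 847
20–29: 1665 × 0.984 = 1638
30–39: 2057 × 0.978 = 2012
40–49: 1594 × 0.968 = 1543
50–59: 1278 × 0.974 = 1245
60–69: 312 × 0.956 = 298
End of period: [1513, 847, 1638, 2012, 1543, 1245, 298]
[period 3]
Births: 2012 × 0.523 = 1052  |  1543 × 0.531 = 819 → total 1871
10–19: 1513 × 0.985 = 1490
20–29: 847 × 0.984 = 833
30–39: 1638 × 0.978 = 1602
40–49: 2012 × 0.968 = 1948
50–59: 1543 × 0.974 = 1503
60–69: 1245 × 0.956 = 1190
End of period: [1871, 1490, 833, 1602, 1948, 1503, 1190]
Total: 9180 → 10437; change = 1257; percentage change = 13.7%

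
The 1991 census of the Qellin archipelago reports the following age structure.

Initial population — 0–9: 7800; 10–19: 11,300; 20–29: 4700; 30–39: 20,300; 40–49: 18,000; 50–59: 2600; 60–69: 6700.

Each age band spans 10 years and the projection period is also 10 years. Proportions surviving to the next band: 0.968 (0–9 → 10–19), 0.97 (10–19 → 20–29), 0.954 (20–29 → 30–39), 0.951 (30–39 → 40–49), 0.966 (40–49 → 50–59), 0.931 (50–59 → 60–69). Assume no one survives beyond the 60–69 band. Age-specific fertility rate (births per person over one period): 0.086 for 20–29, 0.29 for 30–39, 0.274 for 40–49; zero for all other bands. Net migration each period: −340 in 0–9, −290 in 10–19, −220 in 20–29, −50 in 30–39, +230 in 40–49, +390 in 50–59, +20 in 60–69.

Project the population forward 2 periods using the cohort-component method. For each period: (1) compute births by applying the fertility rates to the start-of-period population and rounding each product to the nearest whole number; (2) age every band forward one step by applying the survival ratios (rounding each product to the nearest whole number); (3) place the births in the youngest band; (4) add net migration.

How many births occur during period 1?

11223

After projecting period 1:
Births: 4700 * 0.086 = 404 ; 20300 * 0.29 = 5887 ; 18000 * 0.274 = 4932 — total 11223
10–19: 7800 * 0.968 = 7550
20–29: 11300 * 0.97 = 10961
30–39: 4700 * 0.954 = 4484
40–49: 20300 * 0.951 = 19305
50–59: 18000 * 0.966 = 17388
60–69: 2600 * 0.931 = 2421
Net migration: 0–9 − 340 → 10883; 10–19 − 290 → 7260; 20–29 − 220 → 10741; 30–39 − 50 → 4434; 40–49 + 230 → 19535; 50–59 + 390 → 17778; 60–69 + 20 → 2441
End of period: [10883, 7260, 10741, 4434, 19535, 17778, 2441]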